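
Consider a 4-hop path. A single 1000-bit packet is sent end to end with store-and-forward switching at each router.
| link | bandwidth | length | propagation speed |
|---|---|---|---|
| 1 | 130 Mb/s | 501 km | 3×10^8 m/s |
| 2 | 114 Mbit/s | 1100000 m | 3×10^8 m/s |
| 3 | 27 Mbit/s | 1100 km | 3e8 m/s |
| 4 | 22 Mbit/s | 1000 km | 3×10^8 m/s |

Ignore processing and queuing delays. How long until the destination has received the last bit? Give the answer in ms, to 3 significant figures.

Transmission delays (L/R per hop): 0.00769231, 0.00877193, 0.037037, 0.0454545 ms; sum = 0.0989558 ms.
Propagation delays (d/s per hop): 1.67, 3.66667, 3.66667, 3.33333 ms; sum = 12.3367 ms.
End-to-end = 12.4 ms.

12.4 ms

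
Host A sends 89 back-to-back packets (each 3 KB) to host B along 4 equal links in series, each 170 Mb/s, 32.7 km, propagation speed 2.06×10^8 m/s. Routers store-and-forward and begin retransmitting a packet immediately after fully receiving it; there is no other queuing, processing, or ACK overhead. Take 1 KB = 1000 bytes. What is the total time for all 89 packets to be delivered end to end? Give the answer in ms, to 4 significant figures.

Per-hop transmission t_tx = L/R = 24000/170000000 = 0.141176 ms.
Per-hop propagation t_prop = 32700/206000000 = 0.158738 ms.
Pipeline fill: first packet needs 4·t_tx to clear all hops; remaining 88 packets each add one t_tx.
Total = (4+89-1)·t_tx + 4·t_prop = 92·0.141176 + 4·0.158738 = 13.62 ms.

13.62 ms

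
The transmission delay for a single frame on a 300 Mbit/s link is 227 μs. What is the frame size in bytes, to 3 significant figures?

8510 bytes

L = R × t_tx = 300000000 b/s × 0.000227 s = 68100 bits.
In bytes: 68100 / 8 = 8510 bytes.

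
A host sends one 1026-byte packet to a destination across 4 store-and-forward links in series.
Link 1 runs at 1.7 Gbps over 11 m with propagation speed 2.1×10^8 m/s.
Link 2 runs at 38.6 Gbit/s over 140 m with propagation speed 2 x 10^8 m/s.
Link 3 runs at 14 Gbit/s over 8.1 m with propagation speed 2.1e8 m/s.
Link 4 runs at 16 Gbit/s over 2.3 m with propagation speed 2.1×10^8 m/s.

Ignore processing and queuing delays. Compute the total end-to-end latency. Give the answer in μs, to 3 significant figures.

L = 1026 × 8 = 8208 bits.
Transmission delays (L/R per hop): 4.82824, 0.212642, 0.586286, 0.513 μs; sum = 6.14016 μs.
Propagation delays (d/s per hop): 0.052381, 0.7, 0.0385714, 0.0109524 μs; sum = 0.801905 μs.
End-to-end = 6.94 μs.

6.94 μs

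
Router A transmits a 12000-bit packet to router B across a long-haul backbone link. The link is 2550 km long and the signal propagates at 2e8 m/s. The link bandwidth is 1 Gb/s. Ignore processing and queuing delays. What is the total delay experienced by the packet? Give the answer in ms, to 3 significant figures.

12.8 ms

Transmission delay = L/R = 12000 / 1000000000 = 0.012 ms.
Propagation delay = d/s = 2550000 m / 200000000 m/s = 12.75 ms.
Total = 12.8 ms.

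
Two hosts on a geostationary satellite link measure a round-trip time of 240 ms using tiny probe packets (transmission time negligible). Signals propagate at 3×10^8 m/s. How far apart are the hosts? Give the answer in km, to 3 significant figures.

36000 km

One-way propagation = RTT/2 = 120 ms.
d = s × t = 300000000 × 0.12 = 36000 km.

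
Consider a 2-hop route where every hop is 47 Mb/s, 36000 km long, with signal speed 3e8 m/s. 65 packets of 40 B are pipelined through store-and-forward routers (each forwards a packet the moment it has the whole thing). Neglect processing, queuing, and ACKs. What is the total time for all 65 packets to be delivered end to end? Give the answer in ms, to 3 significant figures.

Per-hop transmission t_tx = L/R = 320/47000000 = 0.00680851 ms.
Per-hop propagation t_prop = 36000000/300000000 = 120 ms.
Pipeline fill: first packet needs 2·t_tx to clear all hops; remaining 64 packets each add one t_tx.
Total = (2+65-1)·t_tx + 2·t_prop = 66·0.00680851 + 2·120 = 240 ms.

240 ms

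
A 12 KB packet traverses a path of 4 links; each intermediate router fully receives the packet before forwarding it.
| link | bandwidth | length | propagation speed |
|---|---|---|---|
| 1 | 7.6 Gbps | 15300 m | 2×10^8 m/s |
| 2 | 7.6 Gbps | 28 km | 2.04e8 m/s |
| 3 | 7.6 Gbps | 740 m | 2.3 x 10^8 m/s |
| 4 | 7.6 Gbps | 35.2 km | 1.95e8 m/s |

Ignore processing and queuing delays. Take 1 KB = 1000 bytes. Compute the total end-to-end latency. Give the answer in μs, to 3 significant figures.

L = 96000 bits.
Transmission delay per hop = L/R = 96000/7600000000 = 12.6316 μs; 4 hops → 50.5263 μs.
Propagation delays (d/s per hop): 76.5, 137.255, 3.21739, 180.513 μs; sum = 397.485 μs.
End-to-end = 448 μs.

448 μs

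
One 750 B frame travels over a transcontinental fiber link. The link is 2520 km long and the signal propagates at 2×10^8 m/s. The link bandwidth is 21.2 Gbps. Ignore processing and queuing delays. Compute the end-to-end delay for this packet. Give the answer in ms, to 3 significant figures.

L = 750 × 8 = 6000 bits.
Transmission delay = L/R = 6000 / 21200000000 = 0.000283019 ms.
Propagation delay = d/s = 2520000 m / 200000000 m/s = 12.6 ms.
Total = 12.6 ms.

12.6 ms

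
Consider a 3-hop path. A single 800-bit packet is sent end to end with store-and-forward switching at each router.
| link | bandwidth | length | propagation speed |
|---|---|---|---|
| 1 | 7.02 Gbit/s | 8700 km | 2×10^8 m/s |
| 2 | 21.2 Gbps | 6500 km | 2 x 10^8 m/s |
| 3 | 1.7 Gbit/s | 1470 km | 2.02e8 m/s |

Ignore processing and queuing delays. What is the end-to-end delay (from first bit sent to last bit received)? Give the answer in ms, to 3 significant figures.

Transmission delays (L/R per hop): 0.00011396, 3.77358e-05, 0.000470588 ms; sum = 0.000622284 ms.
Propagation delays (d/s per hop): 43.5, 32.5, 7.27723 ms; sum = 83.2772 ms.
End-to-end = 83.3 ms.

83.3 ms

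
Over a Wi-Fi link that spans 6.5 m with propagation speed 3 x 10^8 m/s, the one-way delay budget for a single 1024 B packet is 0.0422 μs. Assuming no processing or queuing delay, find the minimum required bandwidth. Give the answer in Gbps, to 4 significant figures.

399.0 Gbps

L = 8192 bits.
Propagation delay = 6.5 / 300000000 = 0.0216667 μs.
Transmission budget = 0.0422 − 0.0216667 = 0.0205333 μs.
R ≥ L / t_tx = 8192 bits / 2.05333e-08 s = 399.0 Gbps.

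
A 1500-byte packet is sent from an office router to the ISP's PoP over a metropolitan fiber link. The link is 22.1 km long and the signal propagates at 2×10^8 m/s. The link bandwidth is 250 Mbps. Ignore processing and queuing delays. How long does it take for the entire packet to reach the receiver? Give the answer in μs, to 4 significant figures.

L = 1500 × 8 = 12000 bits.
Transmission delay = L/R = 12000 / 250000000 = 48 μs.
Propagation delay = d/s = 22100 m / 200000000 m/s = 110.5 μs.
Total = 158.5 μs.

158.5 μs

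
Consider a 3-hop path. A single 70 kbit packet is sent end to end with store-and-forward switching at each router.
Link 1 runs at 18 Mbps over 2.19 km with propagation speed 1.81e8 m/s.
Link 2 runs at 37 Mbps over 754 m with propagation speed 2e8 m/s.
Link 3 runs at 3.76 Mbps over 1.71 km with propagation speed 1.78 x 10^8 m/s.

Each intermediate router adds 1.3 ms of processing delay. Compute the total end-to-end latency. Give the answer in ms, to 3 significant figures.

27.0 ms

L = 70000 bits.
Transmission delays (L/R per hop): 3.88889, 1.89189, 18.617 ms; sum = 24.3978 ms.
Propagation delays (d/s per hop): 0.0120994, 0.00377, 0.00960674 ms; sum = 0.0254762 ms.
Processing at 2 router(s): 2 × 1.3 ms = 2.6 ms.
End-to-end = 27.0 ms.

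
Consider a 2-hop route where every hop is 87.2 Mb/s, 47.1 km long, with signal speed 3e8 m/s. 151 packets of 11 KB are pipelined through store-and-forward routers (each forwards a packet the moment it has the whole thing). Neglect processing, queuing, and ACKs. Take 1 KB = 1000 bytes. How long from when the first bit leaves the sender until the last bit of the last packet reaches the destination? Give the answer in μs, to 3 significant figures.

Per-hop transmission t_tx = L/R = 88000/87200000 = 1009.17 μs.
Per-hop propagation t_prop = 47100/300000000 = 157 μs.
Pipeline fill: first packet needs 2·t_tx to clear all hops; remaining 150 packets each add one t_tx.
Total = (2+151-1)·t_tx + 2·t_prop = 152·1009.17 + 2·157 = 154000 μs.

154000 μs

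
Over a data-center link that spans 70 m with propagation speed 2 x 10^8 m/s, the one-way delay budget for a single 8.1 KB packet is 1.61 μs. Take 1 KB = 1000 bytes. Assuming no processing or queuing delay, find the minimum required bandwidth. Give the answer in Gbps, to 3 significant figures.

L = 64800 bits.
Propagation delay = 70 / 200000000 = 0.35 μs.
Transmission budget = 1.61 − 0.35 = 1.26 μs.
R ≥ L / t_tx = 64800 bits / 1.26e-06 s = 51.4 Gbps.

51.4 Gbps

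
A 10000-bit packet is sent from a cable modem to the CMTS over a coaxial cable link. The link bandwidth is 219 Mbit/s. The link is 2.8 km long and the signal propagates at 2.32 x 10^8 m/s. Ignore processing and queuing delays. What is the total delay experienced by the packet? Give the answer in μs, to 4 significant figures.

57.73 μs

Transmission delay = L/R = 10000 / 219000000 = 45.6621 μs.
Propagation delay = d/s = 2800 m / 2.32e+08 m/s = 12.069 μs.
Total = 57.73 μs.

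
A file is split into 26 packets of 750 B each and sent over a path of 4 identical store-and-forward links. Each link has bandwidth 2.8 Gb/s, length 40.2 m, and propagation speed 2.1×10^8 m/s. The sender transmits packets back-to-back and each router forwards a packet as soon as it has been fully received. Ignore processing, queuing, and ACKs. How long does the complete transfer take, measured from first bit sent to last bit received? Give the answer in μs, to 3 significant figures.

Per-hop transmission t_tx = L/R = 6000/2800000000 = 2.14286 μs.
Per-hop propagation t_prop = 40.2/210000000 = 0.191429 μs.
Pipeline fill: first packet needs 4·t_tx to clear all hops; remaining 25 packets each add one t_tx.
Total = (4+26-1)·t_tx + 4·t_prop = 29·2.14286 + 4·0.191429 = 62.9 μs.

62.9 μs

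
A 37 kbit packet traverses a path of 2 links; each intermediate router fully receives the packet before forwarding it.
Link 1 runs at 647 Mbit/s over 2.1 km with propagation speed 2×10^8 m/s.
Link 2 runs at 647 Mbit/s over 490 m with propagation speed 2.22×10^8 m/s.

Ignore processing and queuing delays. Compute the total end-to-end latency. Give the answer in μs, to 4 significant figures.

L = 37000 bits.
Transmission delay per hop = L/R = 37000/647000000 = 57.187 μs; 2 hops → 114.374 μs.
Propagation delays (d/s per hop): 10.5, 2.20721 μs; sum = 12.7072 μs.
End-to-end = 127.1 μs.

127.1 μs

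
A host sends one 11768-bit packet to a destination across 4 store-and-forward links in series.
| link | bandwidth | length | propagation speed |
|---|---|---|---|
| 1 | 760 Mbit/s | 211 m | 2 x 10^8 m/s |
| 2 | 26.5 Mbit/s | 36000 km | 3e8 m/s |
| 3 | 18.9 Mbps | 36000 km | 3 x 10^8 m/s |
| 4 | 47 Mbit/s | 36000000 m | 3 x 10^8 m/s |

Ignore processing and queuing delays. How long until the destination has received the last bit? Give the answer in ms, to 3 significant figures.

Transmission delays (L/R per hop): 0.0154842, 0.444075, 0.622646, 0.250383 ms; sum = 1.33259 ms.
Propagation delays (d/s per hop): 0.001055, 120, 120, 120 ms; sum = 360.001 ms.
End-to-end = 361 ms.

361 ms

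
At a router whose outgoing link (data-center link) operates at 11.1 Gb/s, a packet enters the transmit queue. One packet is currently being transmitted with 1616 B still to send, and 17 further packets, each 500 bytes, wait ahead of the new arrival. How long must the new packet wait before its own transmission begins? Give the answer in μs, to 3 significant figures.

Each queued packet: L/R = 4000/11100000000 = 0.36036 μs.
17 queued → 6.12613 μs.
Plus remaining 12928 bits of current packet: 1.16468 μs.
Queuing delay = 7.29 μs.

7.29 μs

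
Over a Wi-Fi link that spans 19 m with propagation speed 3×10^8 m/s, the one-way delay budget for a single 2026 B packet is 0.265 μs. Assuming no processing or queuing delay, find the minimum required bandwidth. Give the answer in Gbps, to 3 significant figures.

80.4 Gbps

L = 16208 bits.
Propagation delay = 19 / 300000000 = 0.0633333 μs.
Transmission budget = 0.265 − 0.0633333 = 0.201667 μs.
R ≥ L / t_tx = 16208 bits / 2.01667e-07 s = 80.4 Gbps.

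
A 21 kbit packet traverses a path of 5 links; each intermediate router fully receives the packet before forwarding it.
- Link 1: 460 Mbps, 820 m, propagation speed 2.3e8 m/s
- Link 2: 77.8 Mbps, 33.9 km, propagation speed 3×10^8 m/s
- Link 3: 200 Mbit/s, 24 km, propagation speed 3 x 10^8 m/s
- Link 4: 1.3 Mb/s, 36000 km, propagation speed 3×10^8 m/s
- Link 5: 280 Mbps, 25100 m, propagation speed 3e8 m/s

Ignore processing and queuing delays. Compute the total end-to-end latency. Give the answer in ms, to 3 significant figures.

L = 21000 bits.
Transmission delays (L/R per hop): 0.0456522, 0.269923, 0.105, 16.1538, 0.075 ms; sum = 16.6494 ms.
Propagation delays (d/s per hop): 0.00356522, 0.113, 0.08, 120, 0.0836667 ms; sum = 120.28 ms.
End-to-end = 137 ms.

137 ms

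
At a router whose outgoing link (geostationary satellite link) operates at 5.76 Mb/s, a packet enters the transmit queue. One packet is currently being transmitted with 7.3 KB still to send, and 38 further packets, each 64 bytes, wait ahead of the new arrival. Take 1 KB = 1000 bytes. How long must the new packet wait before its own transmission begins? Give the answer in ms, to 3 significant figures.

Each queued packet: L/R = 512/5760000 = 0.0888889 ms.
38 queued → 3.37778 ms.
Plus remaining 58400 bits of current packet: 10.1389 ms.
Queuing delay = 13.5 ms.

13.5 ms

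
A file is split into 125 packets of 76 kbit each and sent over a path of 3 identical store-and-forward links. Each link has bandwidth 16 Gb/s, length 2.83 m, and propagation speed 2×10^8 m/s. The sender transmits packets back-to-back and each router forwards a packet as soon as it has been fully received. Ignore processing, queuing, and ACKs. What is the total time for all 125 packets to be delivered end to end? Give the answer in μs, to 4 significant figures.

Per-hop transmission t_tx = L/R = 76000/16000000000 = 4.75 μs.
Per-hop propagation t_prop = 2.83/200000000 = 0.01415 μs.
Pipeline fill: first packet needs 3·t_tx to clear all hops; remaining 124 packets each add one t_tx.
Total = (3+125-1)·t_tx + 3·t_prop = 127·4.75 + 3·0.01415 = 603.3 μs.

603.3 μs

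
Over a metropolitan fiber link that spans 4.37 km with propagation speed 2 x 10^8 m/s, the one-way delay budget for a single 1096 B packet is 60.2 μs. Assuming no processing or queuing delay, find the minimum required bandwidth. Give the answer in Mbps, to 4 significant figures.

228.6 Mbps

L = 8768 bits.
Propagation delay = 4370 / 200000000 = 21.85 μs.
Transmission budget = 60.2 − 21.85 = 38.35 μs.
R ≥ L / t_tx = 8768 bits / 3.835e-05 s = 228.6 Mbps.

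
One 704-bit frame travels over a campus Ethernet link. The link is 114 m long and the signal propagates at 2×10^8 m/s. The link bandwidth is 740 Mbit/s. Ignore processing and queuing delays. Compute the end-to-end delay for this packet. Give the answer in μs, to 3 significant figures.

Transmission delay = L/R = 704 / 740000000 = 0.951351 μs.
Propagation delay = d/s = 114 m / 200000000 m/s = 0.57 μs.
Total = 1.52 μs.

1.52 μs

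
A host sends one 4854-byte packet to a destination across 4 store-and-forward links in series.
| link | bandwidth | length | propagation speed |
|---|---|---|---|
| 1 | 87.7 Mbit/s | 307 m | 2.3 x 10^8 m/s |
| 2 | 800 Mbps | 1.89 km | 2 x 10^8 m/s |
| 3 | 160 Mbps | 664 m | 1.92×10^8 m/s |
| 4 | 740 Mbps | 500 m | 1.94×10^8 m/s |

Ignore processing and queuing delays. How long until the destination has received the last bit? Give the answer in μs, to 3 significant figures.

L = 4854 × 8 = 38832 bits.
Transmission delays (L/R per hop): 442.782, 48.54, 242.7, 52.4757 μs; sum = 786.498 μs.
Propagation delays (d/s per hop): 1.33478, 9.45, 3.45833, 2.57732 μs; sum = 16.8204 μs.
End-to-end = 803 μs.

803 μs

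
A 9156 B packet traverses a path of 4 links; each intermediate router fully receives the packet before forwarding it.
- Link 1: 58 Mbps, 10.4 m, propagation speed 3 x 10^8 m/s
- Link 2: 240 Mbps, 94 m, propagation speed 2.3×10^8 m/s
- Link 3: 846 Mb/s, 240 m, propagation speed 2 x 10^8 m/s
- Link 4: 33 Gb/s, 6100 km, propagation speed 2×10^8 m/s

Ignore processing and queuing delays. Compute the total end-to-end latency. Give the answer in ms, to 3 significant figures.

32.2 ms

L = 9156 × 8 = 73248 bits.
Transmission delays (L/R per hop): 1.2629, 0.3052, 0.0865816, 0.00221964 ms; sum = 1.6569 ms.
Propagation delays (d/s per hop): 3.46667e-05, 0.000408696, 0.0012, 30.5 ms; sum = 30.5016 ms.
End-to-end = 32.2 ms.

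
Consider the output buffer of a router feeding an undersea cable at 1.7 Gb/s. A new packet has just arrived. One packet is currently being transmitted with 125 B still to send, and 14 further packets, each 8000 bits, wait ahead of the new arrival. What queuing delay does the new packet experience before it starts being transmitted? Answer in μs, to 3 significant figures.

66.5 μs

Each queued packet: L/R = 8000/1700000000 = 4.70588 μs.
14 queued → 65.8824 μs.
Plus remaining 1000 bits of current packet: 0.588235 μs.
Queuing delay = 66.5 μs.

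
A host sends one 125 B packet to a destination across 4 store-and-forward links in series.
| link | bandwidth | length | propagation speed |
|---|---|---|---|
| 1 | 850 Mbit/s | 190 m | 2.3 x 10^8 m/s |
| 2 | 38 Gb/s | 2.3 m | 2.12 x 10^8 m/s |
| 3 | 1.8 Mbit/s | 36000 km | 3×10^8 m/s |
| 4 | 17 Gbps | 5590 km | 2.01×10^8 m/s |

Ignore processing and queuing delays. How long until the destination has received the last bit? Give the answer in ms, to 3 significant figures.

L = 125 × 8 = 1000 bits.
Transmission delays (L/R per hop): 0.00117647, 2.63158e-05, 0.555556, 5.88235e-05 ms; sum = 0.556817 ms.
Propagation delays (d/s per hop): 0.000826087, 1.08491e-05, 120, 27.8109 ms; sum = 147.812 ms.
End-to-end = 148 ms.

148 ms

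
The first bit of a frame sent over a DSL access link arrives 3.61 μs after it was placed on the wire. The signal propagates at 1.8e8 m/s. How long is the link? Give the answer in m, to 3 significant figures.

650 m

d = s × t_prop = 180000000 × 3.61e-06 = 650 m.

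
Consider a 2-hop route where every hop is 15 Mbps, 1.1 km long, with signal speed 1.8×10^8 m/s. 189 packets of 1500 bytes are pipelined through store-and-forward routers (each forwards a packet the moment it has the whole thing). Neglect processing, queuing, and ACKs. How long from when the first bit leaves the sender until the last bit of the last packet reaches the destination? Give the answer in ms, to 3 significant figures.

152 ms

Per-hop transmission t_tx = L/R = 12000/15000000 = 0.8 ms.
Per-hop propagation t_prop = 1100/180000000 = 0.00611111 ms.
Pipeline fill: first packet needs 2·t_tx to clear all hops; remaining 188 packets each add one t_tx.
Total = (2+189-1)·t_tx + 2·t_prop = 190·0.8 + 2·0.00611111 = 152 ms.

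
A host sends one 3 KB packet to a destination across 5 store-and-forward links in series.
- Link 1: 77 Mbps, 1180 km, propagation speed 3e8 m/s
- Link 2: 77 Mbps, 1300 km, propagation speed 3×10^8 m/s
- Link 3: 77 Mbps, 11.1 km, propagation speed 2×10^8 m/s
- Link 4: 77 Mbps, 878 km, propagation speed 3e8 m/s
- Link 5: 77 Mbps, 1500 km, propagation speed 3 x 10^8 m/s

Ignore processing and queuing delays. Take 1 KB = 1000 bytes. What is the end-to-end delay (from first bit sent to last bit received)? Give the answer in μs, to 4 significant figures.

L = 24000 bits.
Transmission delay per hop = L/R = 24000/77000000 = 311.688 μs; 5 hops → 1558.44 μs.
Propagation delays (d/s per hop): 3933.33, 4333.33, 55.5, 2926.67, 5000 μs; sum = 16248.8 μs.
End-to-end = 17810 μs.

17810 μs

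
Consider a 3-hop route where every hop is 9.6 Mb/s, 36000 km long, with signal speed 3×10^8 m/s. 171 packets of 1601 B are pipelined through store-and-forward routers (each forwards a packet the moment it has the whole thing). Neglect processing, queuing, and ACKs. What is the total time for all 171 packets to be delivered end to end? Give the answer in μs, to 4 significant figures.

590800 μs

Per-hop transmission t_tx = L/R = 12808/9600000 = 1334.17 μs.
Per-hop propagation t_prop = 36000000/300000000 = 120000 μs.
Pipeline fill: first packet needs 3·t_tx to clear all hops; remaining 170 packets each add one t_tx.
Total = (3+171-1)·t_tx + 3·t_prop = 173·1334.17 + 3·120000 = 590800 μs.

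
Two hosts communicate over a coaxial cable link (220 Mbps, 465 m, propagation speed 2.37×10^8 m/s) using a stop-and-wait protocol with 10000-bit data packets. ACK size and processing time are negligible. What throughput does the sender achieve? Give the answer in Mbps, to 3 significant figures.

203 Mbps

t_tx = L/R = 10000/220000000 = 4.54545e-05 s.
t_prop = 465/237000000 = 1.96203e-06 s; RTT = 3.92405e-06 s.
Cycle = t_tx + RTT = 4.93786e-05 s.
Throughput = L / cycle = 10000 / 4.93786e-05 = 203 Mbps.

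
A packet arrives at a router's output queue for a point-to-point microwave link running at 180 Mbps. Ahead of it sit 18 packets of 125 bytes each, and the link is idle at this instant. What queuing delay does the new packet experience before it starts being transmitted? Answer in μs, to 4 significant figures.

Each queued packet: L/R = 1000/180000000 = 5.55556 μs.
18 queued → 100 μs.
Queuing delay = 100.0 μs.

100.0 μs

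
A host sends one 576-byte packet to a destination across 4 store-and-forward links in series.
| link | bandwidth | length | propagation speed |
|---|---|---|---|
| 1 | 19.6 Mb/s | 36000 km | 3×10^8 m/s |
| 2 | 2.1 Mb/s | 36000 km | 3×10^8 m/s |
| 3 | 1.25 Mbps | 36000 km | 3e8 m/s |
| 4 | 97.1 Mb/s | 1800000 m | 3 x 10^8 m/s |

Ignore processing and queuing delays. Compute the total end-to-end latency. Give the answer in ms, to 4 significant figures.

L = 576 × 8 = 4608 bits.
Transmission delays (L/R per hop): 0.235102, 2.19429, 3.6864, 0.0474562 ms; sum = 6.16324 ms.
Propagation delays (d/s per hop): 120, 120, 120, 6 ms; sum = 366 ms.
End-to-end = 372.2 ms.

372.2 ms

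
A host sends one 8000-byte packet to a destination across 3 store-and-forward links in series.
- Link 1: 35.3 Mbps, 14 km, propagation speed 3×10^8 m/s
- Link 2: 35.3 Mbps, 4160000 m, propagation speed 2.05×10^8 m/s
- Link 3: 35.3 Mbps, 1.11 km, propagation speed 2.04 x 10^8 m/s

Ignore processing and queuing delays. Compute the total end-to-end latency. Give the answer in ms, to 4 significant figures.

25.78 ms

L = 8000 × 8 = 64000 bits.
Transmission delay per hop = L/R = 64000/35300000 = 1.81303 ms; 3 hops → 5.43909 ms.
Propagation delays (d/s per hop): 0.0466667, 20.2927, 0.00544118 ms; sum = 20.3448 ms.
End-to-end = 25.78 ms.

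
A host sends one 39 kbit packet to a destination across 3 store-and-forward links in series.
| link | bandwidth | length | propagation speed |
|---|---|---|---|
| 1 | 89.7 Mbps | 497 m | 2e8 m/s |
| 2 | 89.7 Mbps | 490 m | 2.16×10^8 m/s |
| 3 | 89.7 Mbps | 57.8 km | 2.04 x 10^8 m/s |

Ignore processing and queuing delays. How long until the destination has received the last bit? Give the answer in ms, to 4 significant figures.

L = 39000 bits.
Transmission delay per hop = L/R = 39000/89700000 = 0.434783 ms; 3 hops → 1.30435 ms.
Propagation delays (d/s per hop): 0.002485, 0.00226852, 0.283333 ms; sum = 0.288087 ms.
End-to-end = 1.592 ms.

1.592 ms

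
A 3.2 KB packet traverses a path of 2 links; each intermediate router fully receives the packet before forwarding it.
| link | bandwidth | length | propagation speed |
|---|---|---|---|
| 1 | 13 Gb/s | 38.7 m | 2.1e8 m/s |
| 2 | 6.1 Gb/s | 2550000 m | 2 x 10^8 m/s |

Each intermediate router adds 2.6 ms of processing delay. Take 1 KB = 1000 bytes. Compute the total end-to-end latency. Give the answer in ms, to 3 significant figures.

15.4 ms

L = 25600 bits.
Transmission delays (L/R per hop): 0.00196923, 0.00419672 ms; sum = 0.00616595 ms.
Propagation delays (d/s per hop): 0.000184286, 12.75 ms; sum = 12.7502 ms.
Processing at 1 router(s): 1 × 2.6 ms = 2.6 ms.
End-to-end = 15.4 ms.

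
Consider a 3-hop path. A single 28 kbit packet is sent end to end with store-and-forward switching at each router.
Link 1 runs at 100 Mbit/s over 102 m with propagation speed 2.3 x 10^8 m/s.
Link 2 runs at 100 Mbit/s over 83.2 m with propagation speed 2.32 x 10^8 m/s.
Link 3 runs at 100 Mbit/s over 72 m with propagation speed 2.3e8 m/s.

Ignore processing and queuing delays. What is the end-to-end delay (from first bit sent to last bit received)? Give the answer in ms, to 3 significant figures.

L = 28000 bits.
Transmission delay per hop = L/R = 28000/100000000 = 0.28 ms; 3 hops → 0.84 ms.
Propagation delays (d/s per hop): 0.000443478, 0.000358621, 0.000313043 ms; sum = 0.00111514 ms.
End-to-end = 0.841 ms.

0.841 ms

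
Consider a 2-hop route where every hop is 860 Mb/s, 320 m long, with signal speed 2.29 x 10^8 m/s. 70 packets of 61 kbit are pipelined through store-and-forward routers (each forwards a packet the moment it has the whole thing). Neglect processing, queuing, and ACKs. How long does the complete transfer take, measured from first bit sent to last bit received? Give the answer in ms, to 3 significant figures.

Per-hop transmission t_tx = L/R = 61000/860000000 = 0.0709302 ms.
Per-hop propagation t_prop = 320/229000000 = 0.00139738 ms.
Pipeline fill: first packet needs 2·t_tx to clear all hops; remaining 69 packets each add one t_tx.
Total = (2+70-1)·t_tx + 2·t_prop = 71·0.0709302 + 2·0.00139738 = 5.04 ms.

5.04 ms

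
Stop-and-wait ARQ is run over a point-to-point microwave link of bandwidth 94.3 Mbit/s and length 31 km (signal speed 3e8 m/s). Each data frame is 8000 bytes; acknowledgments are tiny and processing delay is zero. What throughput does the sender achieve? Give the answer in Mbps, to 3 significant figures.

t_tx = L/R = 64000/94300000 = 0.000678685 s.
t_prop = 31000/300000000 = 0.000103333 s; RTT = 0.000206667 s.
Cycle = t_tx + RTT = 0.000885352 s.
Throughput = L / cycle = 64000 / 0.000885352 = 72.3 Mbps.

72.3 Mbps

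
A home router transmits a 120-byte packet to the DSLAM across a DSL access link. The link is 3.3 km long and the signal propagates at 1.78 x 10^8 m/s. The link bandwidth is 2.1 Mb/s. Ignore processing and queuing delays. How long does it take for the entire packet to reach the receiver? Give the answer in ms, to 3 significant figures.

0.476 ms

L = 120 × 8 = 960 bits.
Transmission delay = L/R = 960 / 2100000 = 0.457143 ms.
Propagation delay = d/s = 3300 m / 178000000 m/s = 0.0185393 ms.
Total = 0.476 ms.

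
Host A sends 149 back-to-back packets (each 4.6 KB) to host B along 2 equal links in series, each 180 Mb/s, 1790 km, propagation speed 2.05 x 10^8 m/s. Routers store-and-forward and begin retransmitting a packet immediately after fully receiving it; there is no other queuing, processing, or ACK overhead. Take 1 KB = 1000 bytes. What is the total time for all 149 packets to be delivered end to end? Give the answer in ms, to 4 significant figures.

Per-hop transmission t_tx = L/R = 36800/180000000 = 0.204444 ms.
Per-hop propagation t_prop = 1790000/2.05e+08 = 8.73171 ms.
Pipeline fill: first packet needs 2·t_tx to clear all hops; remaining 148 packets each add one t_tx.
Total = (2+149-1)·t_tx + 2·t_prop = 150·0.204444 + 2·8.73171 = 48.13 ms.

48.13 ms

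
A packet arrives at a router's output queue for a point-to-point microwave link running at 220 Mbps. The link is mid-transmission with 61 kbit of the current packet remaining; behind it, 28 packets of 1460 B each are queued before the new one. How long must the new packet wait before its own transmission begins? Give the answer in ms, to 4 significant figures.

1.764 ms

Each queued packet: L/R = 11680/220000000 = 0.0530909 ms.
28 queued → 1.48655 ms.
Plus remaining 61000 bits of current packet: 0.277273 ms.
Queuing delay = 1.764 ms.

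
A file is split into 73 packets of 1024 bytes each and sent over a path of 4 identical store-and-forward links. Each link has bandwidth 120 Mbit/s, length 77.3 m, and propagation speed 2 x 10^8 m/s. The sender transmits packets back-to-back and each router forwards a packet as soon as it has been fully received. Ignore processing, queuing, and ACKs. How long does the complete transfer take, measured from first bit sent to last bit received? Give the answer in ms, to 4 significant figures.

Per-hop transmission t_tx = L/R = 8192/120000000 = 0.0682667 ms.
Per-hop propagation t_prop = 77.3/200000000 = 0.0003865 ms.
Pipeline fill: first packet needs 4·t_tx to clear all hops; remaining 72 packets each add one t_tx.
Total = (4+73-1)·t_tx + 4·t_prop = 76·0.0682667 + 4·0.0003865 = 5.190 ms.

5.190 ms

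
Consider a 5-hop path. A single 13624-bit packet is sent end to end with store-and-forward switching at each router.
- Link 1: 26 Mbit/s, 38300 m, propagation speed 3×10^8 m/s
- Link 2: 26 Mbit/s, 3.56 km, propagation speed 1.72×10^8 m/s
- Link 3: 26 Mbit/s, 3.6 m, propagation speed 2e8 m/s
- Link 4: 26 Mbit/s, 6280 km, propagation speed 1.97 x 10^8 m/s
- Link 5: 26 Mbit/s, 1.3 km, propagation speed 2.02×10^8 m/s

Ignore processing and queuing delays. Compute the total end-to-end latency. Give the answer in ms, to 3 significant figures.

Transmission delay per hop = L/R = 13624/26000000 = 0.524 ms; 5 hops → 2.62 ms.
Propagation delays (d/s per hop): 0.127667, 0.0206977, 1.8e-05, 31.8782, 0.00643564 ms; sum = 32.033 ms.
End-to-end = 34.7 ms.

34.7 ms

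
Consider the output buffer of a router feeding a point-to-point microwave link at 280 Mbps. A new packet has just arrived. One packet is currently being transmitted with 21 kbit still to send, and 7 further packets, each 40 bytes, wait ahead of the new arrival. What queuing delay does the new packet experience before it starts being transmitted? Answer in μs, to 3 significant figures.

Each queued packet: L/R = 320/280000000 = 1.14286 μs.
7 queued → 8 μs.
Plus remaining 21000 bits of current packet: 75 μs.
Queuing delay = 83.0 μs.

83.0 μs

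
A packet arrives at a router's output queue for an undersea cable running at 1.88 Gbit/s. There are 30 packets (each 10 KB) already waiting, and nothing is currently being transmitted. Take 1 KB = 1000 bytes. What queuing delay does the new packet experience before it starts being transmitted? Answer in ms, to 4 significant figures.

1.277 ms

Each queued packet: L/R = 80000/1880000000 = 0.0425532 ms.
30 queued → 1.2766 ms.
Queuing delay = 1.277 ms.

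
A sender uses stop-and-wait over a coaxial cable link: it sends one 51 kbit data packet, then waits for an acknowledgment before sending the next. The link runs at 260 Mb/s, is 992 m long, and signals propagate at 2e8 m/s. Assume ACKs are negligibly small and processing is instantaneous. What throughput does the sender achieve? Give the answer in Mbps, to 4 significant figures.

t_tx = L/R = 51000/260000000 = 0.000196154 s.
t_prop = 992/200000000 = 4.96e-06 s; RTT = 9.92e-06 s.
Cycle = t_tx + RTT = 0.000206074 s.
Throughput = L / cycle = 51000 / 0.000206074 = 247.5 Mbps.

247.5 Mbps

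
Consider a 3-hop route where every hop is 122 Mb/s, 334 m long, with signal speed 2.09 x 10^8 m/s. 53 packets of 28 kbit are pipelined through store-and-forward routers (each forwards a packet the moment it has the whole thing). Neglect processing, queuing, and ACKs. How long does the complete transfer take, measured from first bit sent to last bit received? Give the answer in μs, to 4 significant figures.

Per-hop transmission t_tx = L/R = 28000/122000000 = 229.508 μs.
Per-hop propagation t_prop = 334/209000000 = 1.59809 μs.
Pipeline fill: first packet needs 3·t_tx to clear all hops; remaining 52 packets each add one t_tx.
Total = (3+53-1)·t_tx + 3·t_prop = 55·229.508 + 3·1.59809 = 12630 μs.

12630 μs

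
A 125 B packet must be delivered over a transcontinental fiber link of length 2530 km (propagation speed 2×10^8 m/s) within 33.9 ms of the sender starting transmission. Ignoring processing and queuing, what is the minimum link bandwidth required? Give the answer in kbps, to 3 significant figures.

L = 1000 bits.
Propagation delay = 2530000 / 200000000 = 12.65 ms.
Transmission budget = 33.9 − 12.65 = 21.25 ms.
R ≥ L / t_tx = 1000 bits / 0.02125 s = 47.1 kbps.

47.1 kbps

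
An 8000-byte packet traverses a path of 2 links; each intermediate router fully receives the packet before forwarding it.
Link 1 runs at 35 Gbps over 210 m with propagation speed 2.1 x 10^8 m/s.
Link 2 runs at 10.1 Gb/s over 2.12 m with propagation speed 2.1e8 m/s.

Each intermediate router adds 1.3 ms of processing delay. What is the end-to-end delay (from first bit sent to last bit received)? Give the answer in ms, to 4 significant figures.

L = 8000 × 8 = 64000 bits.
Transmission delays (L/R per hop): 0.00182857, 0.00633663 ms; sum = 0.00816521 ms.
Propagation delays (d/s per hop): 0.001, 1.00952e-05 ms; sum = 0.0010101 ms.
Processing at 1 router(s): 1 × 1.3 ms = 1.3 ms.
End-to-end = 1.309 ms.

1.309 ms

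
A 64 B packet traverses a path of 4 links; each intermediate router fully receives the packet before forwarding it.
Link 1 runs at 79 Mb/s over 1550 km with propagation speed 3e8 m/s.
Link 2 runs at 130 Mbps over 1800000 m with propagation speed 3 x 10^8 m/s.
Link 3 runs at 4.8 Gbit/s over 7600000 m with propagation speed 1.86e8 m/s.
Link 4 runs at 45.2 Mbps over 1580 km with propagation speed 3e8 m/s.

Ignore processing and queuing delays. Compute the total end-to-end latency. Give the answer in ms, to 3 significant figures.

57.3 ms

L = 64 × 8 = 512 bits.
Transmission delays (L/R per hop): 0.00648101, 0.00393846, 0.000106667, 0.0113274 ms; sum = 0.0218536 ms.
Propagation delays (d/s per hop): 5.16667, 6, 40.8602, 5.26667 ms; sum = 57.2935 ms.
End-to-end = 57.3 ms.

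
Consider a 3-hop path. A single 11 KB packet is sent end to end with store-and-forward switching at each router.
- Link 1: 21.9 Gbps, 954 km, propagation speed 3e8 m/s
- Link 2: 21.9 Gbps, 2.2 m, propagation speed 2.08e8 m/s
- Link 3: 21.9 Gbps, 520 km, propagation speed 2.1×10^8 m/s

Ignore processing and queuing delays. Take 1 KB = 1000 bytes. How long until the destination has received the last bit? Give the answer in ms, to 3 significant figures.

5.67 ms

L = 88000 bits.
Transmission delay per hop = L/R = 88000/21900000000 = 0.00401826 ms; 3 hops → 0.0120548 ms.
Propagation delays (d/s per hop): 3.18, 1.05769e-05, 2.47619 ms; sum = 5.6562 ms.
End-to-end = 5.67 ms.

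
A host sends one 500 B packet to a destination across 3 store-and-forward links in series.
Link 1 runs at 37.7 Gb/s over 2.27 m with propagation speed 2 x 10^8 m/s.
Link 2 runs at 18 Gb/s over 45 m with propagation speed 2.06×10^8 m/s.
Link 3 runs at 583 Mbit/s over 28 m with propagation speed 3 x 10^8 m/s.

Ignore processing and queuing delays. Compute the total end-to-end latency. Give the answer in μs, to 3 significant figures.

L = 500 × 8 = 4000 bits.
Transmission delays (L/R per hop): 0.106101, 0.222222, 6.86106 μs; sum = 7.18939 μs.
Propagation delays (d/s per hop): 0.01135, 0.218447, 0.0933333 μs; sum = 0.32313 μs.
End-to-end = 7.51 μs.

7.51 μs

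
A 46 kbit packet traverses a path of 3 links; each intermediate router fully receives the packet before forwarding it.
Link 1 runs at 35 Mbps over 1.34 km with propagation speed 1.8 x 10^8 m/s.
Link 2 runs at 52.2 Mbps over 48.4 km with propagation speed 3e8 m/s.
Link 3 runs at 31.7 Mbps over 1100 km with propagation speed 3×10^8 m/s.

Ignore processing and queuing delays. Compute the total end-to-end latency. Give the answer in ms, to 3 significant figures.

7.48 ms

L = 46000 bits.
Transmission delays (L/R per hop): 1.31429, 0.881226, 1.4511 ms; sum = 3.64662 ms.
Propagation delays (d/s per hop): 0.00744444, 0.161333, 3.66667 ms; sum = 3.83544 ms.
End-to-end = 7.48 ms.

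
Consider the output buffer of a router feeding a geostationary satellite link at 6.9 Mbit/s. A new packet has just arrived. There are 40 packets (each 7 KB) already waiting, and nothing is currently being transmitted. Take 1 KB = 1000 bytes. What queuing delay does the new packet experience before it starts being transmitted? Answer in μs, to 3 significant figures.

Each queued packet: L/R = 56000/6900000 = 8115.94 μs.
40 queued → 324638 μs.
Queuing delay = 325000 μs.

325000 μs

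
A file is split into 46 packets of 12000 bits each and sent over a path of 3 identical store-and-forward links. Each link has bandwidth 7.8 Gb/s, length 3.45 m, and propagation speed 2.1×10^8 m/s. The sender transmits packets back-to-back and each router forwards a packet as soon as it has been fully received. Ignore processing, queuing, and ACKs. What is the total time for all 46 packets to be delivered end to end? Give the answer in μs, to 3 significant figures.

Per-hop transmission t_tx = L/R = 12000/7800000000 = 1.53846 μs.
Per-hop propagation t_prop = 3.45/210000000 = 0.0164286 μs.
Pipeline fill: first packet needs 3·t_tx to clear all hops; remaining 45 packets each add one t_tx.
Total = (3+46-1)·t_tx + 3·t_prop = 48·1.53846 + 3·0.0164286 = 73.9 μs.

73.9 μs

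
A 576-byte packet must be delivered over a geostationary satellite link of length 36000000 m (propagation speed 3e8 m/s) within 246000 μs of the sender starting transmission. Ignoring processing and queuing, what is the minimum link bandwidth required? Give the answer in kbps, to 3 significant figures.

36.6 kbps

L = 4608 bits.
Propagation delay = 36000000 / 300000000 = 120000 μs.
Transmission budget = 246000 − 120000 = 126000 μs.
R ≥ L / t_tx = 4608 bits / 0.126 s = 36.6 kbps.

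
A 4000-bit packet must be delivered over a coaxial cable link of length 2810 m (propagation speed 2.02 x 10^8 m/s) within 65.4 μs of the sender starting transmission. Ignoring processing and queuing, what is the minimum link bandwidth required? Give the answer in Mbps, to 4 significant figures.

77.69 Mbps

Propagation delay = 2810 / 202000000 = 13.9109 μs.
Transmission budget = 65.4 − 13.9109 = 51.4891 μs.
R ≥ L / t_tx = 4000 bits / 5.14891e-05 s = 77.69 Mbps.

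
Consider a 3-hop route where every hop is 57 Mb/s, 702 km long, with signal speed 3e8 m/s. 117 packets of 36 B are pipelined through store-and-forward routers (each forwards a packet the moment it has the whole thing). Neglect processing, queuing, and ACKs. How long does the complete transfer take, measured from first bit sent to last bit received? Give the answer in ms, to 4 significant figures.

7.621 ms

Per-hop transmission t_tx = L/R = 288/57000000 = 0.00505263 ms.
Per-hop propagation t_prop = 702000/300000000 = 2.34 ms.
Pipeline fill: first packet needs 3·t_tx to clear all hops; remaining 116 packets each add one t_tx.
Total = (3+117-1)·t_tx + 3·t_prop = 119·0.00505263 + 3·2.34 = 7.621 ms.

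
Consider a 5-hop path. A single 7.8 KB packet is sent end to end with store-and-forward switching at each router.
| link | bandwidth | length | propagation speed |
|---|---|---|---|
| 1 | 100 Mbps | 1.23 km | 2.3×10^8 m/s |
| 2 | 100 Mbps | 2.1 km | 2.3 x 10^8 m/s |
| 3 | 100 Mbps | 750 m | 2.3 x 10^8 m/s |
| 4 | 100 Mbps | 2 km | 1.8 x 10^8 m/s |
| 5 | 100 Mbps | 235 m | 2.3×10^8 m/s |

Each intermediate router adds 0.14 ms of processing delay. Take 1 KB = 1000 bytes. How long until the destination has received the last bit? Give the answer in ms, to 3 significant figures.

L = 62400 bits.
Transmission delay per hop = L/R = 62400/100000000 = 0.624 ms; 5 hops → 3.12 ms.
Propagation delays (d/s per hop): 0.00534783, 0.00913043, 0.00326087, 0.0111111, 0.00102174 ms; sum = 0.029872 ms.
Processing at 4 router(s): 4 × 0.14 ms = 0.56 ms.
End-to-end = 3.71 ms.

3.71 ms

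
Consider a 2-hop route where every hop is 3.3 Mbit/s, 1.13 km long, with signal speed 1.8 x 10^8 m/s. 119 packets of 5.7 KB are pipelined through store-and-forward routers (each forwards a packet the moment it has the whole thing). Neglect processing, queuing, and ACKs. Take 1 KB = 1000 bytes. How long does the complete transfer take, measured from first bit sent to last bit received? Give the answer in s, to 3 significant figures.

Per-hop transmission t_tx = L/R = 45600/3300000 = 0.0138182 s.
Per-hop propagation t_prop = 1130/180000000 = 6.27778e-06 s.
Pipeline fill: first packet needs 2·t_tx to clear all hops; remaining 118 packets each add one t_tx.
Total = (2+119-1)·t_tx + 2·t_prop = 120·0.0138182 + 2·6.27778e-06 = 1.66 s.

1.66 s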